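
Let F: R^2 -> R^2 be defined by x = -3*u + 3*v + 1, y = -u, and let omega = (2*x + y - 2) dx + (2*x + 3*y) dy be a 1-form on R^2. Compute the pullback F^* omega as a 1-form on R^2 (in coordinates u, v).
F^* omega = (30*u - 24*v - 2) du + (-21*u + 18*v) dv

Using F^*(f dg) = (f ∘ F) d(g ∘ F), substitute each coordinate x_i by F_i(u, v) in f_i, and replace dx_i by d F_i = (∂F_i/∂u) du + (∂F_i/∂v) dv.
  For the x component: f_1(F) = -7*u + 6*v; d F_1 = (-3) du + (3) dv
  For the y component: f_2(F) = -9*u + 6*v + 2; d F_2 = (-1) du + (0) dv
Combining and collecting du, dv coefficients:
  coeff of du: 30*u - 24*v - 2
  coeff of dv: -21*u + 18*v
F^* omega = (30*u - 24*v - 2) du + (-21*u + 18*v) dv.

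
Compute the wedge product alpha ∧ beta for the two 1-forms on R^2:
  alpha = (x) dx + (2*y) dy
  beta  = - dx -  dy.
alpha ∧ beta = (-x + 2*y) dx ∧ dy

Distribute the wedge, using dx_i ∧ dx_j = -dx_j ∧ dx_i and dx_i ∧ dx_i = 0. For each pair (i, j) with i < j, the coefficient of dx_i ∧ dx_j in alpha ∧ beta is (alpha_i * beta_j - alpha_j * beta_i). Collecting: alpha ∧ beta = (-x + 2*y) dx ∧ dy.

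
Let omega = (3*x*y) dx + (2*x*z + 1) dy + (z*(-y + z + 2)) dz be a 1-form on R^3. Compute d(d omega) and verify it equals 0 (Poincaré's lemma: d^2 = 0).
d(d omega) = 0

Step 1: d omega = sum_{i<j} (∂f_j/∂x_i - ∂f_i/∂x_j) dx_i ∧ dx_j:
  coeff of dx ∧ dy: -3*x + 2*z
  coeff of dx ∧ dz: 0
  coeff of dy ∧ dz: -2*x - z
Step 2: Apply d again to each 2-form coefficient. The only possible 3-form in R^3 is dx ∧ dy ∧ dz, with coefficient
  ∂(coeff of dy∧dz)/∂x - ∂(coeff of dx∧dz)/∂y + ∂(coeff of dx∧dy)/∂z
  = ∂/∂x (-2*x - z) - ∂/∂y (0) + ∂/∂z (-3*x + 2*z).
Each of these terms simplifies to sums of mixed partials that cancel in pairs. The result is 0 (by equality of mixed partials for smooth functions — Schwarz / Clairaut).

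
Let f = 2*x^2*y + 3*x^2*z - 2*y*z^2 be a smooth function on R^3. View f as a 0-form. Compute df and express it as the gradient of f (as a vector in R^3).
df = (2*x*(2*y + 3*z)) dx + (2*x^2 - 2*z^2) dy + (3*x^2 - 4*y*z) dz; grad f = (2*x*(2*y + 3*z), 2*x^2 - 2*z^2, 3*x^2 - 4*y*z)

For a 0-form f, d f = (∂f/∂x) dx + (∂f/∂y) dy + (∂f/∂z) dz. The components of the vector representation are exactly the entries of grad f in Cartesian coordinates:
  ∂f/∂x = 2*x*(2*y + 3*z)
  ∂f/∂y = 2*x^2 - 2*z^2
  ∂f/∂z = 3*x^2 - 4*y*z.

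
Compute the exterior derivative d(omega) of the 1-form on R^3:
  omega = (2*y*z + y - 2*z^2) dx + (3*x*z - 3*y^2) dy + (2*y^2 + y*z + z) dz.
d(omega) = (z - 1) dx ∧ dy + (-2*y + 4*z) dx ∧ dz + (-3*x + 4*y + z) dy ∧ dz

For a 1-form omega = sum_i f_i dx_i, the exterior derivative is
  d(omega) = sum_{i < j} (∂f_j/∂x_i - ∂f_i/∂x_j) dx_i ∧ dx_j.
  coefficient of dx ∧ dy: ∂f_2/∂x - ∂f_1/∂y = ∂(3*x*z - 3*y^2)/∂x - ∂(2*y*z + y - 2*z^2)/∂y = z - 1
  coefficient of dx ∧ dz: ∂f_3/∂x - ∂f_1/∂z = ∂(2*y^2 + y*z + z)/∂x - ∂(2*y*z + y - 2*z^2)/∂z = -2*y + 4*z
  coefficient of dy ∧ dz: ∂f_3/∂y - ∂f_2/∂z = ∂(2*y^2 + y*z + z)/∂y - ∂(3*x*z - 3*y^2)/∂z = -3*x + 4*y + z
Assembling: d(omega) = (z - 1) dx ∧ dy + (-2*y + 4*z) dx ∧ dz + (-3*x + 4*y + z) dy ∧ dz.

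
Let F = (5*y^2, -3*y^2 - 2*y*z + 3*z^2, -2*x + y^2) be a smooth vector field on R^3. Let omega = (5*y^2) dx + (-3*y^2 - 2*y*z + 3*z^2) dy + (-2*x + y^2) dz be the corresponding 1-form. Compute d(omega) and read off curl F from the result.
d(omega) = (4*y - 6*z) dy ∧ dz + (2) dz ∧ dx + (-10*y) dx ∧ dy; curl F = (4*y - 6*z, 2, -10*y)

d omega = sum_{i<j} (∂f_j/∂x_i - ∂f_i/∂x_j) dx_i ∧ dx_j. Under the identification (dy ∧ dz, dz ∧ dx, dx ∧ dy) ↔ (e_x, e_y, e_z), the coefficients are exactly the components of curl F. Compute:
  ∂R/∂y - ∂Q/∂z = (2*y) - (-2*y + 6*z) = 4*y - 6*z
  ∂P/∂z - ∂R/∂x = (0) - (-2) = 2
  ∂Q/∂x - ∂P/∂y = (0) - (10*y) = -10*y.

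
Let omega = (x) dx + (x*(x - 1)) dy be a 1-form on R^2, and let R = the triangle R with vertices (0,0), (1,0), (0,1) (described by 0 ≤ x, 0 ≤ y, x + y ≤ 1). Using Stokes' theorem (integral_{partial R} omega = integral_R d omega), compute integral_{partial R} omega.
integral_(partial R) omega = -1/6

Stokes: integral_partial_R omega = integral_R d omega with d omega = (∂Q/∂x - ∂P/∂y) dx ∧ dy.
  ∂Q/∂x = 2*x - 1
  ∂P/∂y = 0
  integrand = ∂Q/∂x - ∂P/∂y = 2*x - 1.
Integrating over R: integral_0^1 integral_0^{1-x} (2*x - 1) dy dx = -1/6.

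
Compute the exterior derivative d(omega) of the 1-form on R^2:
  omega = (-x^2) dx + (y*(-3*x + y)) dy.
d(omega) = (-3*y) dx ∧ dy

For a 1-form omega = sum_i f_i dx_i, the exterior derivative is
  d(omega) = sum_{i < j} (∂f_j/∂x_i - ∂f_i/∂x_j) dx_i ∧ dx_j.
  coefficient of dx ∧ dy: ∂f_2/∂x - ∂f_1/∂y = ∂(y*(-3*x + y))/∂x - ∂(-x^2)/∂y = -3*y
Assembling: d(omega) = (-3*y) dx ∧ dy.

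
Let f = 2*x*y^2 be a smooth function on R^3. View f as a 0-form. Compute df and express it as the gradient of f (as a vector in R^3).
df = (2*y^2) dx + (4*x*y) dy + (0) dz; grad f = (2*y^2, 4*x*y, 0)

For a 0-form f, d f = (∂f/∂x) dx + (∂f/∂y) dy + (∂f/∂z) dz. The components of the vector representation are exactly the entries of grad f in Cartesian coordinates:
  ∂f/∂x = 2*y^2
  ∂f/∂y = 4*x*y
  ∂f/∂z = 0.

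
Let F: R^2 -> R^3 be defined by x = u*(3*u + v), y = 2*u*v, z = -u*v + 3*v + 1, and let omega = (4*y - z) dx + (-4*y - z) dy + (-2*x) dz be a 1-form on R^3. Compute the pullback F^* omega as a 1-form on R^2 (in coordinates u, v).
F^* omega = (60*u^2*v - 3*u*v^2 - 18*u*v - 6*u - 9*v^2 - 3*v) du + (3*u*(2*u^2 - u*v - 6*u - 5*v - 1)) dv

Using F^*(f dg) = (f ∘ F) d(g ∘ F), substitute each coordinate x_i by F_i(u, v) in f_i, and replace dx_i by d F_i = (∂F_i/∂u) du + (∂F_i/∂v) dv.
  For the x component: f_1(F) = 9*u*v - 3*v - 1; d F_1 = (6*u + v) du + (u) dv
  For the y component: f_2(F) = -7*u*v - 3*v - 1; d F_2 = (2*v) du + (2*u) dv
  For the z component: f_3(F) = 2*u*(-3*u - v); d F_3 = (-v) du + (3 - u) dv
Combining and collecting du, dv coefficients:
  coeff of du: 60*u^2*v - 3*u*v^2 - 18*u*v - 6*u - 9*v^2 - 3*v
  coeff of dv: 3*u*(2*u^2 - u*v - 6*u - 5*v - 1)
F^* omega = (60*u^2*v - 3*u*v^2 - 18*u*v - 6*u - 9*v^2 - 3*v) du + (3*u*(2*u^2 - u*v - 6*u - 5*v - 1)) dv.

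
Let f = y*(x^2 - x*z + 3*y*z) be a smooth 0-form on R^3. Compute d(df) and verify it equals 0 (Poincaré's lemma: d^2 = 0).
d(df) = 0

Step 1: df = sum_i (∂f/∂x_i) dx_i = (y*(2*x - z)) dx + (x^2 - x*z + 6*y*z) dy + (y*(-x + 3*y)) dz.
Step 2: Apply d again. Using the 1-form formula, the coefficient of dx ∧ dy in d(df) is ∂^2 f/∂x ∂y - ∂^2 f/∂y ∂x = (2*x - z) - (2*x - z) = 0 (equality of mixed partials for smooth f).
Similarly for dx ∧ dz and dy ∧ dz — all coefficients vanish. So d(df) = 0.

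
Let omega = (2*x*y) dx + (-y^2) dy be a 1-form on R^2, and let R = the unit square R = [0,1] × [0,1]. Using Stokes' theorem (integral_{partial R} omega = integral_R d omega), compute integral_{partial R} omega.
integral_(partial R) omega = -1

Stokes: integral_partial_R omega = integral_R d omega with d omega = (∂Q/∂x - ∂P/∂y) dx ∧ dy.
  ∂Q/∂x = 0
  ∂P/∂y = 2*x
  integrand = ∂Q/∂x - ∂P/∂y = -2*x.
Integrating over R: integral_0^1 integral_0^1 (-2*x) dx dy = -1.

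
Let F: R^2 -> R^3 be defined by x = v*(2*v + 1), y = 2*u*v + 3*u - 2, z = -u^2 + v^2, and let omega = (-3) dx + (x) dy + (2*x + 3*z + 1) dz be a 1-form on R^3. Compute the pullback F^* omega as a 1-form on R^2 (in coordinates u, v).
F^* omega = (6*u^3 - 14*u*v^2 - 4*u*v - 2*u + 4*v^3 + 8*v^2 + 3*v) du + (-6*u^2*v + 4*u*v^2 + 2*u*v + 14*v^3 + 4*v^2 - 10*v - 3) dv

Using F^*(f dg) = (f ∘ F) d(g ∘ F), substitute each coordinate x_i by F_i(u, v) in f_i, and replace dx_i by d F_i = (∂F_i/∂u) du + (∂F_i/∂v) dv.
  For the x component: f_1(F) = -3; d F_1 = (0) du + (4*v + 1) dv
  For the y component: f_2(F) = v*(2*v + 1); d F_2 = (2*v + 3) du + (2*u) dv
  For the z component: f_3(F) = -3*u^2 + 7*v^2 + 2*v + 1; d F_3 = (-2*u) du + (2*v) dv
Combining and collecting du, dv coefficients:
  coeff of du: 6*u^3 - 14*u*v^2 - 4*u*v - 2*u + 4*v^3 + 8*v^2 + 3*v
  coeff of dv: -6*u^2*v + 4*u*v^2 + 2*u*v + 14*v^3 + 4*v^2 - 10*v - 3
F^* omega = (6*u^3 - 14*u*v^2 - 4*u*v - 2*u + 4*v^3 + 8*v^2 + 3*v) du + (-6*u^2*v + 4*u*v^2 + 2*u*v + 14*v^3 + 4*v^2 - 10*v - 3) dv.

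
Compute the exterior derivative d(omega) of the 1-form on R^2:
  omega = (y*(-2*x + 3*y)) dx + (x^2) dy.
d(omega) = (4*x - 6*y) dx ∧ dy

For a 1-form omega = sum_i f_i dx_i, the exterior derivative is
  d(omega) = sum_{i < j} (∂f_j/∂x_i - ∂f_i/∂x_j) dx_i ∧ dx_j.
  coefficient of dx ∧ dy: ∂f_2/∂x - ∂f_1/∂y = ∂(x^2)/∂x - ∂(y*(-2*x + 3*y))/∂y = 4*x - 6*y
Assembling: d(omega) = (4*x - 6*y) dx ∧ dy.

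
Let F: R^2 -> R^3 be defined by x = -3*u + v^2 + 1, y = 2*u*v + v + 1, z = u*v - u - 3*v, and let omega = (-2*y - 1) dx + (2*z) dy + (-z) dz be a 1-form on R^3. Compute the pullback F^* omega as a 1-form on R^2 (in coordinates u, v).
F^* omega = (3*u*v^2 + 10*u*v - u - 9*v^2 + 3*v + 9) du + (3*u^2*v - 3*u^2 - 8*u*v^2 - 4*u*v - 5*u - 4*v^2 - 21*v) dv

Using F^*(f dg) = (f ∘ F) d(g ∘ F), substitute each coordinate x_i by F_i(u, v) in f_i, and replace dx_i by d F_i = (∂F_i/∂u) du + (∂F_i/∂v) dv.
  For the x component: f_1(F) = -4*u*v - 2*v - 3; d F_1 = (-3) du + (2*v) dv
  For the y component: f_2(F) = 2*u*v - 2*u - 6*v; d F_2 = (2*v) du + (2*u + 1) dv
  For the z component: f_3(F) = -u*v + u + 3*v; d F_3 = (v - 1) du + (u - 3) dv
Combining and collecting du, dv coefficients:
  coeff of du: 3*u*v^2 + 10*u*v - u - 9*v^2 + 3*v + 9
  coeff of dv: 3*u^2*v - 3*u^2 - 8*u*v^2 - 4*u*v - 5*u - 4*v^2 - 21*v
F^* omega = (3*u*v^2 + 10*u*v - u - 9*v^2 + 3*v + 9) du + (3*u^2*v - 3*u^2 - 8*u*v^2 - 4*u*v - 5*u - 4*v^2 - 21*v) dv.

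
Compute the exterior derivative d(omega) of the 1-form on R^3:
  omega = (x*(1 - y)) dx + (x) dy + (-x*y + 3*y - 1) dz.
d(omega) = (x + 1) dx ∧ dy + (-y) dx ∧ dz + (3 - x) dy ∧ dz

For a 1-form omega = sum_i f_i dx_i, the exterior derivative is
  d(omega) = sum_{i < j} (∂f_j/∂x_i - ∂f_i/∂x_j) dx_i ∧ dx_j.
  coefficient of dx ∧ dy: ∂f_2/∂x - ∂f_1/∂y = ∂(x)/∂x - ∂(x*(1 - y))/∂y = x + 1
  coefficient of dx ∧ dz: ∂f_3/∂x - ∂f_1/∂z = ∂(-x*y + 3*y - 1)/∂x - ∂(x*(1 - y))/∂z = -y
  coefficient of dy ∧ dz: ∂f_3/∂y - ∂f_2/∂z = ∂(-x*y + 3*y - 1)/∂y - ∂(x)/∂z = 3 - x
Assembling: d(omega) = (x + 1) dx ∧ dy + (-y) dx ∧ dz + (3 - x) dy ∧ dz.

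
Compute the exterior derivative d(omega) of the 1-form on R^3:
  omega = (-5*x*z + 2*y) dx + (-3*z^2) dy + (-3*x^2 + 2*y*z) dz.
d(omega) = (-2) dx ∧ dy + (-x) dx ∧ dz + (8*z) dy ∧ dz

For a 1-form omega = sum_i f_i dx_i, the exterior derivative is
  d(omega) = sum_{i < j} (∂f_j/∂x_i - ∂f_i/∂x_j) dx_i ∧ dx_j.
  coefficient of dx ∧ dy: ∂f_2/∂x - ∂f_1/∂y = ∂(-3*z^2)/∂x - ∂(-5*x*z + 2*y)/∂y = -2
  coefficient of dx ∧ dz: ∂f_3/∂x - ∂f_1/∂z = ∂(-3*x^2 + 2*y*z)/∂x - ∂(-5*x*z + 2*y)/∂z = -x
  coefficient of dy ∧ dz: ∂f_3/∂y - ∂f_2/∂z = ∂(-3*x^2 + 2*y*z)/∂y - ∂(-3*z^2)/∂z = 8*z
Assembling: d(omega) = (-2) dx ∧ dy + (-x) dx ∧ dz + (8*z) dy ∧ dz.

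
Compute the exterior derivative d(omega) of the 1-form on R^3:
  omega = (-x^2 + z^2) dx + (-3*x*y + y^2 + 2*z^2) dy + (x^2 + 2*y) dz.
d(omega) = (-3*y) dx ∧ dy + (2*x - 2*z) dx ∧ dz + (2 - 4*z) dy ∧ dz

For a 1-form omega = sum_i f_i dx_i, the exterior derivative is
  d(omega) = sum_{i < j} (∂f_j/∂x_i - ∂f_i/∂x_j) dx_i ∧ dx_j.
  coefficient of dx ∧ dy: ∂f_2/∂x - ∂f_1/∂y = ∂(-3*x*y + y^2 + 2*z^2)/∂x - ∂(-x^2 + z^2)/∂y = -3*y
  coefficient of dx ∧ dz: ∂f_3/∂x - ∂f_1/∂z = ∂(x^2 + 2*y)/∂x - ∂(-x^2 + z^2)/∂z = 2*x - 2*z
  coefficient of dy ∧ dz: ∂f_3/∂y - ∂f_2/∂z = ∂(x^2 + 2*y)/∂y - ∂(-3*x*y + y^2 + 2*z^2)/∂z = 2 - 4*z
Assembling: d(omega) = (-3*y) dx ∧ dy + (2*x - 2*z) dx ∧ dz + (2 - 4*z) dy ∧ dz.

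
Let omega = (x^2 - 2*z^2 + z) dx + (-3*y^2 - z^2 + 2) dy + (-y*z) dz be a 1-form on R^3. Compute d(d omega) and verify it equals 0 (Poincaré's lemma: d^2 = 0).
d(d omega) = 0

Step 1: d omega = sum_{i<j} (∂f_j/∂x_i - ∂f_i/∂x_j) dx_i ∧ dx_j:
  coeff of dx ∧ dy: 0
  coeff of dx ∧ dz: 4*z - 1
  coeff of dy ∧ dz: z
Step 2: Apply d again to each 2-form coefficient. The only possible 3-form in R^3 is dx ∧ dy ∧ dz, with coefficient
  ∂(coeff of dy∧dz)/∂x - ∂(coeff of dx∧dz)/∂y + ∂(coeff of dx∧dy)/∂z
  = ∂/∂x (z) - ∂/∂y (4*z - 1) + ∂/∂z (0).
Each of these terms simplifies to sums of mixed partials that cancel in pairs. The result is 0 (by equality of mixed partials for smooth functions — Schwarz / Clairaut).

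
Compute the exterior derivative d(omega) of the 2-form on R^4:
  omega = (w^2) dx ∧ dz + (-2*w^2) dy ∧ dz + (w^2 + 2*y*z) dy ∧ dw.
d(omega) = (2*w) dx ∧ dz ∧ dw + (-4*w - 2*y) dy ∧ dz ∧ dw

For a 2-form omega = sum_{i<j} g_{ij} dx_i ∧ dx_j, the exterior derivative is
  d(omega) = sum_{i<j} d(g_{ij}) ∧ dx_i ∧ dx_j = sum_{i<j, k} (∂g_{ij}/∂x_k) dx_k ∧ dx_i ∧ dx_j.
Expand each term, using dx_k ∧ dx_i ∧ dx_j = sgn(permutation) dx_{(a)} ∧ dx_{(b)} ∧ dx_{(c)} with (a < b < c) sorted:
  d(w^2) includes (∂/∂w)(w^2) dw = (2*w) dw, which multiplied by dx ∧ dz gives (2*w) dx ∧ dz ∧ dw
  d(-2*w^2) includes (∂/∂w)(-2*w^2) dw = (-4*w) dw, which multiplied by dy ∧ dz gives (-4*w) dy ∧ dz ∧ dw
  d(w^2 + 2*y*z) includes (∂/∂z)(w^2 + 2*y*z) dz = (2*y) dz, which multiplied by dy ∧ dw gives (-2*y) dy ∧ dz ∧ dw
Collecting like 3-forms: d(omega) = (2*w) dx ∧ dz ∧ dw + (-4*w - 2*y) dy ∧ dz ∧ dw.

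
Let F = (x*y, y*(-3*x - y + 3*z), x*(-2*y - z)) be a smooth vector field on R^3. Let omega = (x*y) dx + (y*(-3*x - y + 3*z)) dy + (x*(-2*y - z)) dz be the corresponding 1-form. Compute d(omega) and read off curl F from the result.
d(omega) = (-2*x - 3*y) dy ∧ dz + (2*y + z) dz ∧ dx + (-x - 3*y) dx ∧ dy; curl F = (-2*x - 3*y, 2*y + z, -x - 3*y)

d omega = sum_{i<j} (∂f_j/∂x_i - ∂f_i/∂x_j) dx_i ∧ dx_j. Under the identification (dy ∧ dz, dz ∧ dx, dx ∧ dy) ↔ (e_x, e_y, e_z), the coefficients are exactly the components of curl F. Compute:
  ∂R/∂y - ∂Q/∂z = (-2*x) - (3*y) = -2*x - 3*y
  ∂P/∂z - ∂R/∂x = (0) - (-2*y - z) = 2*y + z
  ∂Q/∂x - ∂P/∂y = (-3*y) - (x) = -x - 3*y.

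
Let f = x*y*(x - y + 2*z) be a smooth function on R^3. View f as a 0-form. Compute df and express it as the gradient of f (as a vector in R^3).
df = (y*(2*x - y + 2*z)) dx + (x*(x - 2*y + 2*z)) dy + (2*x*y) dz; grad f = (y*(2*x - y + 2*z), x*(x - 2*y + 2*z), 2*x*y)

For a 0-form f, d f = (∂f/∂x) dx + (∂f/∂y) dy + (∂f/∂z) dz. The components of the vector representation are exactly the entries of grad f in Cartesian coordinates:
  ∂f/∂x = y*(2*x - y + 2*z)
  ∂f/∂y = x*(x - 2*y + 2*z)
  ∂f/∂z = 2*x*y.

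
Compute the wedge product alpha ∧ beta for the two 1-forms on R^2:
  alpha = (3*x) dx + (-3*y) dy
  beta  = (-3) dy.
alpha ∧ beta = (-9*x) dx ∧ dy

Distribute the wedge, using dx_i ∧ dx_j = -dx_j ∧ dx_i and dx_i ∧ dx_i = 0. For each pair (i, j) with i < j, the coefficient of dx_i ∧ dx_j in alpha ∧ beta is (alpha_i * beta_j - alpha_j * beta_i). Collecting: alpha ∧ beta = (-9*x) dx ∧ dy.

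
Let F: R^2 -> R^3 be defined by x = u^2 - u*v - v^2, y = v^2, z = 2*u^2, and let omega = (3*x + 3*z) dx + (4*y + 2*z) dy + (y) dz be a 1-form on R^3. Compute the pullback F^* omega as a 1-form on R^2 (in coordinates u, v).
F^* omega = (18*u^3 - 15*u^2*v + u*v^2 + 3*v^3) du + (-9*u^3 - 7*u^2*v + 9*u*v^2 + 14*v^3) dv

Using F^*(f dg) = (f ∘ F) d(g ∘ F), substitute each coordinate x_i by F_i(u, v) in f_i, and replace dx_i by d F_i = (∂F_i/∂u) du + (∂F_i/∂v) dv.
  For the x component: f_1(F) = 9*u^2 - 3*u*v - 3*v^2; d F_1 = (2*u - v) du + (-u - 2*v) dv
  For the y component: f_2(F) = 4*u^2 + 4*v^2; d F_2 = (0) du + (2*v) dv
  For the z component: f_3(F) = v^2; d F_3 = (4*u) du + (0) dv
Combining and collecting du, dv coefficients:
  coeff of du: 18*u^3 - 15*u^2*v + u*v^2 + 3*v^3
  coeff of dv: -9*u^3 - 7*u^2*v + 9*u*v^2 + 14*v^3
F^* omega = (18*u^3 - 15*u^2*v + u*v^2 + 3*v^3) du + (-9*u^3 - 7*u^2*v + 9*u*v^2 + 14*v^3) dv.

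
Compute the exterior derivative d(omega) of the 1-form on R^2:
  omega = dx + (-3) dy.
d(omega) = 0

For a 1-form omega = sum_i f_i dx_i, the exterior derivative is
  d(omega) = sum_{i < j} (∂f_j/∂x_i - ∂f_i/∂x_j) dx_i ∧ dx_j.

Assembling: d(omega) = 0.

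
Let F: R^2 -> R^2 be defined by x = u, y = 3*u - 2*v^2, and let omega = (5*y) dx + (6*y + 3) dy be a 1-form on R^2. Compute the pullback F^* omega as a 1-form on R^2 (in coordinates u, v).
F^* omega = (69*u - 46*v^2 + 9) du + (12*v*(-6*u + 4*v^2 - 1)) dv

Using F^*(f dg) = (f ∘ F) d(g ∘ F), substitute each coordinate x_i by F_i(u, v) in f_i, and replace dx_i by d F_i = (∂F_i/∂u) du + (∂F_i/∂v) dv.
  For the x component: f_1(F) = 15*u - 10*v^2; d F_1 = (1) du + (0) dv
  For the y component: f_2(F) = 18*u - 12*v^2 + 3; d F_2 = (3) du + (-4*v) dv
Combining and collecting du, dv coefficients:
  coeff of du: 69*u - 46*v^2 + 9
  coeff of dv: 12*v*(-6*u + 4*v^2 - 1)
F^* omega = (69*u - 46*v^2 + 9) du + (12*v*(-6*u + 4*v^2 - 1)) dv.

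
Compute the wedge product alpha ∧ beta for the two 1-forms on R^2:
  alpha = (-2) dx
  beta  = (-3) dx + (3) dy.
alpha ∧ beta = (-6) dx ∧ dy

Distribute the wedge, using dx_i ∧ dx_j = -dx_j ∧ dx_i and dx_i ∧ dx_i = 0. For each pair (i, j) with i < j, the coefficient of dx_i ∧ dx_j in alpha ∧ beta is (alpha_i * beta_j - alpha_j * beta_i). Collecting: alpha ∧ beta = (-6) dx ∧ dy.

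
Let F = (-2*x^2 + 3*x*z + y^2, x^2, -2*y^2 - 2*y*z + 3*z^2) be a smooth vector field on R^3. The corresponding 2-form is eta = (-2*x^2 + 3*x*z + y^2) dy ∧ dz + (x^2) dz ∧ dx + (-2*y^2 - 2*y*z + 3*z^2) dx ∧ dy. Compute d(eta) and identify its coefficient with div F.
d(eta) = (-4*x - 2*y + 9*z) dx ∧ dy ∧ dz; div F = -4*x - 2*y + 9*z

For a 2-form in R^3 of the form above, applying d gives a 3-form with coefficient ∂P/∂x + ∂Q/∂y + ∂R/∂z:
  ∂P/∂x = -4*x + 3*z
  ∂Q/∂y = 0
  ∂R/∂z = -2*y + 6*z
Sum = -4*x - 2*y + 9*z, which is exactly div F.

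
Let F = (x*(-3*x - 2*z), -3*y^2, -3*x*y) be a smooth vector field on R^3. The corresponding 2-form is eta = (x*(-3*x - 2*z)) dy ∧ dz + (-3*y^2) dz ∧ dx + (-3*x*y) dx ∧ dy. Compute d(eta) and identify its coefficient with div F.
d(eta) = (-6*x - 6*y - 2*z) dx ∧ dy ∧ dz; div F = -6*x - 6*y - 2*z

For a 2-form in R^3 of the form above, applying d gives a 3-form with coefficient ∂P/∂x + ∂Q/∂y + ∂R/∂z:
  ∂P/∂x = -6*x - 2*z
  ∂Q/∂y = -6*y
  ∂R/∂z = 0
Sum = -6*x - 6*y - 2*z, which is exactly div F.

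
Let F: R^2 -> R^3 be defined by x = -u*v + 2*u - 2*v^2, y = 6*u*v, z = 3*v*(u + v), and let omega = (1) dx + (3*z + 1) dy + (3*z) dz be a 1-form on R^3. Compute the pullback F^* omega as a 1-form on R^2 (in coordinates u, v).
F^* omega = (81*u*v^2 + 81*v^3 + 5*v + 2) du + (81*u^2*v + 135*u*v^2 + 5*u + 54*v^3 - 4*v) dv

Using F^*(f dg) = (f ∘ F) d(g ∘ F), substitute each coordinate x_i by F_i(u, v) in f_i, and replace dx_i by d F_i = (∂F_i/∂u) du + (∂F_i/∂v) dv.
  For the x component: f_1(F) = 1; d F_1 = (2 - v) du + (-u - 4*v) dv
  For the y component: f_2(F) = 9*u*v + 9*v^2 + 1; d F_2 = (6*v) du + (6*u) dv
  For the z component: f_3(F) = 9*v*(u + v); d F_3 = (3*v) du + (3*u + 6*v) dv
Combining and collecting du, dv coefficients:
  coeff of du: 81*u*v^2 + 81*v^3 + 5*v + 2
  coeff of dv: 81*u^2*v + 135*u*v^2 + 5*u + 54*v^3 - 4*v
F^* omega = (81*u*v^2 + 81*v^3 + 5*v + 2) du + (81*u^2*v + 135*u*v^2 + 5*u + 54*v^3 - 4*v) dv.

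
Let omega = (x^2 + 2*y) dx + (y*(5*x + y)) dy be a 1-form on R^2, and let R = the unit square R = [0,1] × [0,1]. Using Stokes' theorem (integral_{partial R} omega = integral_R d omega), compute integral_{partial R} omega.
integral_(partial R) omega = 1/2

Stokes: integral_partial_R omega = integral_R d omega with d omega = (∂Q/∂x - ∂P/∂y) dx ∧ dy.
  ∂Q/∂x = 5*y
  ∂P/∂y = 2
  integrand = ∂Q/∂x - ∂P/∂y = 5*y - 2.
Integrating over R: integral_0^1 integral_0^1 (5*y - 2) dx dy = 1/2.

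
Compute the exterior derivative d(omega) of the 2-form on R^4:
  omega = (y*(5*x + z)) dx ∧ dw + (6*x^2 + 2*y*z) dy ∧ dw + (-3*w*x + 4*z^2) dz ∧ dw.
d(omega) = (7*x - z) dx ∧ dy ∧ dw + (-3*w - y) dx ∧ dz ∧ dw + (-2*y) dy ∧ dz ∧ dw

For a 2-form omega = sum_{i<j} g_{ij} dx_i ∧ dx_j, the exterior derivative is
  d(omega) = sum_{i<j} d(g_{ij}) ∧ dx_i ∧ dx_j = sum_{i<j, k} (∂g_{ij}/∂x_k) dx_k ∧ dx_i ∧ dx_j.
Expand each term, using dx_k ∧ dx_i ∧ dx_j = sgn(permutation) dx_{(a)} ∧ dx_{(b)} ∧ dx_{(c)} with (a < b < c) sorted:
  d(y*(5*x + z)) includes (∂/∂y)(y*(5*x + z)) dy = (5*x + z) dy, which multiplied by dx ∧ dw gives (-5*x - z) dx ∧ dy ∧ dw
  d(y*(5*x + z)) includes (∂/∂z)(y*(5*x + z)) dz = (y) dz, which multiplied by dx ∧ dw gives (-y) dx ∧ dz ∧ dw
  d(6*x^2 + 2*y*z) includes (∂/∂x)(6*x^2 + 2*y*z) dx = (12*x) dx, which multiplied by dy ∧ dw gives (12*x) dx ∧ dy ∧ dw
  d(6*x^2 + 2*y*z) includes (∂/∂z)(6*x^2 + 2*y*z) dz = (2*y) dz, which multiplied by dy ∧ dw gives (-2*y) dy ∧ dz ∧ dw
  d(-3*w*x + 4*z^2) includes (∂/∂x)(-3*w*x + 4*z^2) dx = (-3*w) dx, which multiplied by dz ∧ dw gives (-3*w) dx ∧ dz ∧ dw
Collecting like 3-forms: d(omega) = (7*x - z) dx ∧ dy ∧ dw + (-3*w - y) dx ∧ dz ∧ dw + (-2*y) dy ∧ dz ∧ dw.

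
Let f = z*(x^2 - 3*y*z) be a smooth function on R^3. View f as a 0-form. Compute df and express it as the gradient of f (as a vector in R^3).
df = (2*x*z) dx + (-3*z^2) dy + (x^2 - 6*y*z) dz; grad f = (2*x*z, -3*z^2, x^2 - 6*y*z)

For a 0-form f, d f = (∂f/∂x) dx + (∂f/∂y) dy + (∂f/∂z) dz. The components of the vector representation are exactly the entries of grad f in Cartesian coordinates:
  ∂f/∂x = 2*x*z
  ∂f/∂y = -3*z^2
  ∂f/∂z = x^2 - 6*y*z.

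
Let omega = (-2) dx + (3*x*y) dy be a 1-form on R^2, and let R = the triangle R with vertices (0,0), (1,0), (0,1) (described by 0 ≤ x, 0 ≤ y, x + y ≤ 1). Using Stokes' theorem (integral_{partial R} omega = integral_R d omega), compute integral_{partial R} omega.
integral_(partial R) omega = 1/2

Stokes: integral_partial_R omega = integral_R d omega with d omega = (∂Q/∂x - ∂P/∂y) dx ∧ dy.
  ∂Q/∂x = 3*y
  ∂P/∂y = 0
  integrand = ∂Q/∂x - ∂P/∂y = 3*y.
Integrating over R: integral_0^1 integral_0^{1-x} (3*y) dy dx = 1/2.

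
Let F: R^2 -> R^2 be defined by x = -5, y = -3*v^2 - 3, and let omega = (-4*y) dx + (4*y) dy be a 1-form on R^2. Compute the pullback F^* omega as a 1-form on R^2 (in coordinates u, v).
F^* omega = (72*v*(v^2 + 1)) dv

Using F^*(f dg) = (f ∘ F) d(g ∘ F), substitute each coordinate x_i by F_i(u, v) in f_i, and replace dx_i by d F_i = (∂F_i/∂u) du + (∂F_i/∂v) dv.
  For the x component: f_1(F) = 12*v^2 + 12; d F_1 = (0) du + (0) dv
  For the y component: f_2(F) = -12*v^2 - 12; d F_2 = (0) du + (-6*v) dv
Combining and collecting du, dv coefficients:
  coeff of du: 0
  coeff of dv: 72*v*(v^2 + 1)
F^* omega = (72*v*(v^2 + 1)) dv.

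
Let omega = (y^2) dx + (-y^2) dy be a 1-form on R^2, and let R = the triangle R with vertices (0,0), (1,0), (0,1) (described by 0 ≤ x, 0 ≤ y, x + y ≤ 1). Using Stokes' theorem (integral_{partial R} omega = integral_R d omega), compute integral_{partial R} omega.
integral_(partial R) omega = -1/3

Stokes: integral_partial_R omega = integral_R d omega with d omega = (∂Q/∂x - ∂P/∂y) dx ∧ dy.
  ∂Q/∂x = 0
  ∂P/∂y = 2*y
  integrand = ∂Q/∂x - ∂P/∂y = -2*y.
Integrating over R: integral_0^1 integral_0^{1-x} (-2*y) dy dx = -1/3.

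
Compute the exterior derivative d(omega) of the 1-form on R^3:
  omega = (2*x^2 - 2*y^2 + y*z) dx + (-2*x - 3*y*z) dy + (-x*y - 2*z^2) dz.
d(omega) = (4*y - z - 2) dx ∧ dy + (-2*y) dx ∧ dz + (-x + 3*y) dy ∧ dz

For a 1-form omega = sum_i f_i dx_i, the exterior derivative is
  d(omega) = sum_{i < j} (∂f_j/∂x_i - ∂f_i/∂x_j) dx_i ∧ dx_j.
  coefficient of dx ∧ dy: ∂f_2/∂x - ∂f_1/∂y = ∂(-2*x - 3*y*z)/∂x - ∂(2*x^2 - 2*y^2 + y*z)/∂y = 4*y - z - 2
  coefficient of dx ∧ dz: ∂f_3/∂x - ∂f_1/∂z = ∂(-x*y - 2*z^2)/∂x - ∂(2*x^2 - 2*y^2 + y*z)/∂z = -2*y
  coefficient of dy ∧ dz: ∂f_3/∂y - ∂f_2/∂z = ∂(-x*y - 2*z^2)/∂y - ∂(-2*x - 3*y*z)/∂z = -x + 3*y
Assembling: d(omega) = (4*y - z - 2) dx ∧ dy + (-2*y) dx ∧ dz + (-x + 3*y) dy ∧ dz.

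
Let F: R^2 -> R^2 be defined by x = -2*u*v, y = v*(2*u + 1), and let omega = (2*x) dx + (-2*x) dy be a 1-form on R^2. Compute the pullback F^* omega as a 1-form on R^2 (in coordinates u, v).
F^* omega = (16*u*v^2) du + (4*u*v*(4*u + 1)) dv

Using F^*(f dg) = (f ∘ F) d(g ∘ F), substitute each coordinate x_i by F_i(u, v) in f_i, and replace dx_i by d F_i = (∂F_i/∂u) du + (∂F_i/∂v) dv.
  For the x component: f_1(F) = -4*u*v; d F_1 = (-2*v) du + (-2*u) dv
  For the y component: f_2(F) = 4*u*v; d F_2 = (2*v) du + (2*u + 1) dv
Combining and collecting du, dv coefficients:
  coeff of du: 16*u*v^2
  coeff of dv: 4*u*v*(4*u + 1)
F^* omega = (16*u*v^2) du + (4*u*v*(4*u + 1)) dv.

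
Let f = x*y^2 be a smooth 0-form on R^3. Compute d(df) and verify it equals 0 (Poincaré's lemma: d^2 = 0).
d(df) = 0

Step 1: df = sum_i (∂f/∂x_i) dx_i = (y^2) dx + (2*x*y) dy + (0) dz.
Step 2: Apply d again. Using the 1-form formula, the coefficient of dx ∧ dy in d(df) is ∂^2 f/∂x ∂y - ∂^2 f/∂y ∂x = (2*y) - (2*y) = 0 (equality of mixed partials for smooth f).
Similarly for dx ∧ dz and dy ∧ dz — all coefficients vanish. So d(df) = 0.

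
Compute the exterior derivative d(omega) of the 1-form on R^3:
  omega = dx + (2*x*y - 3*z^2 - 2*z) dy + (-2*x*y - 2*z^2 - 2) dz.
d(omega) = (2*y) dx ∧ dy + (-2*y) dx ∧ dz + (-2*x + 6*z + 2) dy ∧ dz

For a 1-form omega = sum_i f_i dx_i, the exterior derivative is
  d(omega) = sum_{i < j} (∂f_j/∂x_i - ∂f_i/∂x_j) dx_i ∧ dx_j.
  coefficient of dx ∧ dy: ∂f_2/∂x - ∂f_1/∂y = ∂(2*x*y - 3*z^2 - 2*z)/∂x - ∂(1)/∂y = 2*y
  coefficient of dx ∧ dz: ∂f_3/∂x - ∂f_1/∂z = ∂(-2*x*y - 2*z^2 - 2)/∂x - ∂(1)/∂z = -2*y
  coefficient of dy ∧ dz: ∂f_3/∂y - ∂f_2/∂z = ∂(-2*x*y - 2*z^2 - 2)/∂y - ∂(2*x*y - 3*z^2 - 2*z)/∂z = -2*x + 6*z + 2
Assembling: d(omega) = (2*y) dx ∧ dy + (-2*y) dx ∧ dz + (-2*x + 6*z + 2) dy ∧ dz.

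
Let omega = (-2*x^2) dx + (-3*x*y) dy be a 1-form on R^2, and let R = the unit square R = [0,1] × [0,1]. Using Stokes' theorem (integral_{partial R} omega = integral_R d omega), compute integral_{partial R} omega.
integral_(partial R) omega = -3/2

Stokes: integral_partial_R omega = integral_R d omega with d omega = (∂Q/∂x - ∂P/∂y) dx ∧ dy.
  ∂Q/∂x = -3*y
  ∂P/∂y = 0
  integrand = ∂Q/∂x - ∂P/∂y = -3*y.
Integrating over R: integral_0^1 integral_0^1 (-3*y) dx dy = -3/2.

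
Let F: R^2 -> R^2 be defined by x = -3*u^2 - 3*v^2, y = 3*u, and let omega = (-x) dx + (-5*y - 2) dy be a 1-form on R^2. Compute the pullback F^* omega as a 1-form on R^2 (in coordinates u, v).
F^* omega = (-18*u^3 - 18*u*v^2 - 45*u - 6) du + (18*v*(-u^2 - v^2)) dv

Using F^*(f dg) = (f ∘ F) d(g ∘ F), substitute each coordinate x_i by F_i(u, v) in f_i, and replace dx_i by d F_i = (∂F_i/∂u) du + (∂F_i/∂v) dv.
  For the x component: f_1(F) = 3*u^2 + 3*v^2; d F_1 = (-6*u) du + (-6*v) dv
  For the y component: f_2(F) = -15*u - 2; d F_2 = (3) du + (0) dv
Combining and collecting du, dv coefficients:
  coeff of du: -18*u^3 - 18*u*v^2 - 45*u - 6
  coeff of dv: 18*v*(-u^2 - v^2)
F^* omega = (-18*u^3 - 18*u*v^2 - 45*u - 6) du + (18*v*(-u^2 - v^2)) dv.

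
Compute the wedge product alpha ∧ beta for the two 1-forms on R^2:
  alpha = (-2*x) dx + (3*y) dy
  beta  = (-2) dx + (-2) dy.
alpha ∧ beta = (4*x + 6*y) dx ∧ dy

Distribute the wedge, using dx_i ∧ dx_j = -dx_j ∧ dx_i and dx_i ∧ dx_i = 0. For each pair (i, j) with i < j, the coefficient of dx_i ∧ dx_j in alpha ∧ beta is (alpha_i * beta_j - alpha_j * beta_i). Collecting: alpha ∧ beta = (4*x + 6*y) dx ∧ dy.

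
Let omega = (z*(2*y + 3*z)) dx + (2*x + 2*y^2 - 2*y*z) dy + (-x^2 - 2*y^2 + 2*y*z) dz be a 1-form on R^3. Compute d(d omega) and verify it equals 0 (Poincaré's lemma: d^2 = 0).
d(d omega) = 0

Step 1: d omega = sum_{i<j} (∂f_j/∂x_i - ∂f_i/∂x_j) dx_i ∧ dx_j:
  coeff of dx ∧ dy: 2 - 2*z
  coeff of dx ∧ dz: -2*x - 2*y - 6*z
  coeff of dy ∧ dz: -2*y + 2*z
Step 2: Apply d again to each 2-form coefficient. The only possible 3-form in R^3 is dx ∧ dy ∧ dz, with coefficient
  ∂(coeff of dy∧dz)/∂x - ∂(coeff of dx∧dz)/∂y + ∂(coeff of dx∧dy)/∂z
  = ∂/∂x (-2*y + 2*z) - ∂/∂y (-2*x - 2*y - 6*z) + ∂/∂z (2 - 2*z).
Each of these terms simplifies to sums of mixed partials that cancel in pairs. The result is 0 (by equality of mixed partials for smooth functions — Schwarz / Clairaut).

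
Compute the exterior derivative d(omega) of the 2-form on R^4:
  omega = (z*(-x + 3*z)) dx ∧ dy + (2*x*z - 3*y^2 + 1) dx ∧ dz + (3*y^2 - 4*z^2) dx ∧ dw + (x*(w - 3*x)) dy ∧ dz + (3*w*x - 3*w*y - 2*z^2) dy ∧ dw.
d(omega) = (w - 7*x + 6*y + 6*z) dx ∧ dy ∧ dz + (3*w - 6*y) dx ∧ dy ∧ dw + (8*z) dx ∧ dz ∧ dw + (x + 4*z) dy ∧ dz ∧ dw

For a 2-form omega = sum_{i<j} g_{ij} dx_i ∧ dx_j, the exterior derivative is
  d(omega) = sum_{i<j} d(g_{ij}) ∧ dx_i ∧ dx_j = sum_{i<j, k} (∂g_{ij}/∂x_k) dx_k ∧ dx_i ∧ dx_j.
Expand each term, using dx_k ∧ dx_i ∧ dx_j = sgn(permutation) dx_{(a)} ∧ dx_{(b)} ∧ dx_{(c)} with (a < b < c) sorted:
  d(z*(-x + 3*z)) includes (∂/∂z)(z*(-x + 3*z)) dz = (-x + 6*z) dz, which multiplied by dx ∧ dy gives (-x + 6*z) dx ∧ dy ∧ dz
  d(2*x*z - 3*y^2 + 1) includes (∂/∂y)(2*x*z - 3*y^2 + 1) dy = (-6*y) dy, which multiplied by dx ∧ dz gives (6*y) dx ∧ dy ∧ dz
  d(3*y^2 - 4*z^2) includes (∂/∂y)(3*y^2 - 4*z^2) dy = (6*y) dy, which multiplied by dx ∧ dw gives (-6*y) dx ∧ dy ∧ dw
  d(3*y^2 - 4*z^2) includes (∂/∂z)(3*y^2 - 4*z^2) dz = (-8*z) dz, which multiplied by dx ∧ dw gives (8*z) dx ∧ dz ∧ dw
  d(x*(w - 3*x)) includes (∂/∂x)(x*(w - 3*x)) dx = (w - 6*x) dx, which multiplied by dy ∧ dz gives (w - 6*x) dx ∧ dy ∧ dz
  d(x*(w - 3*x)) includes (∂/∂w)(x*(w - 3*x)) dw = (x) dw, which multiplied by dy ∧ dz gives (x) dy ∧ dz ∧ dw
  d(3*w*x - 3*w*y - 2*z^2) includes (∂/∂x)(3*w*x - 3*w*y - 2*z^2) dx = (3*w) dx, which multiplied by dy ∧ dw gives (3*w) dx ∧ dy ∧ dw
  d(3*w*x - 3*w*y - 2*z^2) includes (∂/∂z)(3*w*x - 3*w*y - 2*z^2) dz = (-4*z) dz, which multiplied by dy ∧ dw gives (4*z) dy ∧ dz ∧ dw
Collecting like 3-forms: d(omega) = (w - 7*x + 6*y + 6*z) dx ∧ dy ∧ dz + (3*w - 6*y) dx ∧ dy ∧ dw + (8*z) dx ∧ dz ∧ dw + (x + 4*z) dy ∧ dz ∧ dw.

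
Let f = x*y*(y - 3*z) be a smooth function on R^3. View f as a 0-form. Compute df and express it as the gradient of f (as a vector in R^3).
df = (y*(y - 3*z)) dx + (x*(2*y - 3*z)) dy + (-3*x*y) dz; grad f = (y*(y - 3*z), x*(2*y - 3*z), -3*x*y)

For a 0-form f, d f = (∂f/∂x) dx + (∂f/∂y) dy + (∂f/∂z) dz. The components of the vector representation are exactly the entries of grad f in Cartesian coordinates:
  ∂f/∂x = y*(y - 3*z)
  ∂f/∂y = x*(2*y - 3*z)
  ∂f/∂z = -3*x*y.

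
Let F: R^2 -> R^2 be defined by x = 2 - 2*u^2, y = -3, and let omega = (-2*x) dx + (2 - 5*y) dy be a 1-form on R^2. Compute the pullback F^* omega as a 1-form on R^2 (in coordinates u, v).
F^* omega = (16*u*(1 - u^2)) du

Using F^*(f dg) = (f ∘ F) d(g ∘ F), substitute each coordinate x_i by F_i(u, v) in f_i, and replace dx_i by d F_i = (∂F_i/∂u) du + (∂F_i/∂v) dv.
  For the x component: f_1(F) = 4*u^2 - 4; d F_1 = (-4*u) du + (0) dv
  For the y component: f_2(F) = 17; d F_2 = (0) du + (0) dv
Combining and collecting du, dv coefficients:
  coeff of du: 16*u*(1 - u^2)
  coeff of dv: 0
F^* omega = (16*u*(1 - u^2)) du.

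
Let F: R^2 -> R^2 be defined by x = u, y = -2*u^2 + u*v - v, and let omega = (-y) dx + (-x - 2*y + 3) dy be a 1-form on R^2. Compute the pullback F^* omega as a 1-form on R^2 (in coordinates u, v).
F^* omega = (-16*u^3 + 12*u^2*v + 6*u^2 - 2*u*v^2 - 10*u*v - 12*u + 2*v^2 + 4*v) du + (4*u^3 - 2*u^2*v - 5*u^2 + 4*u*v + 4*u - 2*v - 3) dv

Using F^*(f dg) = (f ∘ F) d(g ∘ F), substitute each coordinate x_i by F_i(u, v) in f_i, and replace dx_i by d F_i = (∂F_i/∂u) du + (∂F_i/∂v) dv.
  For the x component: f_1(F) = 2*u^2 - u*v + v; d F_1 = (1) du + (0) dv
  For the y component: f_2(F) = 4*u^2 - 2*u*v - u + 2*v + 3; d F_2 = (-4*u + v) du + (u - 1) dv
Combining and collecting du, dv coefficients:
  coeff of du: -16*u^3 + 12*u^2*v + 6*u^2 - 2*u*v^2 - 10*u*v - 12*u + 2*v^2 + 4*v
  coeff of dv: 4*u^3 - 2*u^2*v - 5*u^2 + 4*u*v + 4*u - 2*v - 3
F^* omega = (-16*u^3 + 12*u^2*v + 6*u^2 - 2*u*v^2 - 10*u*v - 12*u + 2*v^2 + 4*v) du + (4*u^3 - 2*u^2*v - 5*u^2 + 4*u*v + 4*u - 2*v - 3) dv.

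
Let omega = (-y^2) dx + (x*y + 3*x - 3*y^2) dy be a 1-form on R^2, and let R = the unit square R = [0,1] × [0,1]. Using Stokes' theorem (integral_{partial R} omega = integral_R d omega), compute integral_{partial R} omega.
integral_(partial R) omega = 9/2

Stokes: integral_partial_R omega = integral_R d omega with d omega = (∂Q/∂x - ∂P/∂y) dx ∧ dy.
  ∂Q/∂x = y + 3
  ∂P/∂y = -2*y
  integrand = ∂Q/∂x - ∂P/∂y = 3*y + 3.
Integrating over R: integral_0^1 integral_0^1 (3*y + 3) dx dy = 9/2.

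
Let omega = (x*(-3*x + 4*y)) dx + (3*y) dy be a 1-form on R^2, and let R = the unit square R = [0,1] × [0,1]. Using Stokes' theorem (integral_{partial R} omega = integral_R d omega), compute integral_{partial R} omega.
integral_(partial R) omega = -2

Stokes: integral_partial_R omega = integral_R d omega with d omega = (∂Q/∂x - ∂P/∂y) dx ∧ dy.
  ∂Q/∂x = 0
  ∂P/∂y = 4*x
  integrand = ∂Q/∂x - ∂P/∂y = -4*x.
Integrating over R: integral_0^1 integral_0^1 (-4*x) dx dy = -2.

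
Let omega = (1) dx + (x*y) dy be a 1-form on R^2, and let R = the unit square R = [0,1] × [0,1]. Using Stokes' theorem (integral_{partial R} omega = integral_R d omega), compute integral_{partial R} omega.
integral_(partial R) omega = 1/2

Stokes: integral_partial_R omega = integral_R d omega with d omega = (∂Q/∂x - ∂P/∂y) dx ∧ dy.
  ∂Q/∂x = y
  ∂P/∂y = 0
  integrand = ∂Q/∂x - ∂P/∂y = y.
Integrating over R: integral_0^1 integral_0^1 (y) dx dy = 1/2.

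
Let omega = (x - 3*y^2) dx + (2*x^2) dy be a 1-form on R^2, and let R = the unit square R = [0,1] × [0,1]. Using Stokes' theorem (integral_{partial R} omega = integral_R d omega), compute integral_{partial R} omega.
integral_(partial R) omega = 5

Stokes: integral_partial_R omega = integral_R d omega with d omega = (∂Q/∂x - ∂P/∂y) dx ∧ dy.
  ∂Q/∂x = 4*x
  ∂P/∂y = -6*y
  integrand = ∂Q/∂x - ∂P/∂y = 4*x + 6*y.
Integrating over R: integral_0^1 integral_0^1 (4*x + 6*y) dx dy = 5.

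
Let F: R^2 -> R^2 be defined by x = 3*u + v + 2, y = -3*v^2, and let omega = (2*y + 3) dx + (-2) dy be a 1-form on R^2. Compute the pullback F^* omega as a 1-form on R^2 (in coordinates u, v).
F^* omega = (9 - 18*v^2) du + (-6*v^2 + 12*v + 3) dv

Using F^*(f dg) = (f ∘ F) d(g ∘ F), substitute each coordinate x_i by F_i(u, v) in f_i, and replace dx_i by d F_i = (∂F_i/∂u) du + (∂F_i/∂v) dv.
  For the x component: f_1(F) = 3 - 6*v^2; d F_1 = (3) du + (1) dv
  For the y component: f_2(F) = -2; d F_2 = (0) du + (-6*v) dv
Combining and collecting du, dv coefficients:
  coeff of du: 9 - 18*v^2
  coeff of dv: -6*v^2 + 12*v + 3
F^* omega = (9 - 18*v^2) du + (-6*v^2 + 12*v + 3) dv.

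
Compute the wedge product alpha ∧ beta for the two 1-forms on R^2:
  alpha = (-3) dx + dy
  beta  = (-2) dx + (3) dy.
alpha ∧ beta = (-7) dx ∧ dy

Distribute the wedge, using dx_i ∧ dx_j = -dx_j ∧ dx_i and dx_i ∧ dx_i = 0. For each pair (i, j) with i < j, the coefficient of dx_i ∧ dx_j in alpha ∧ beta is (alpha_i * beta_j - alpha_j * beta_i). Collecting: alpha ∧ beta = (-7) dx ∧ dy.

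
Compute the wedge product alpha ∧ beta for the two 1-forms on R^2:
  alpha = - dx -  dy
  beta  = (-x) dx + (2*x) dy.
alpha ∧ beta = (-3*x) dx ∧ dy

Distribute the wedge, using dx_i ∧ dx_j = -dx_j ∧ dx_i and dx_i ∧ dx_i = 0. For each pair (i, j) with i < j, the coefficient of dx_i ∧ dx_j in alpha ∧ beta is (alpha_i * beta_j - alpha_j * beta_i). Collecting: alpha ∧ beta = (-3*x) dx ∧ dy.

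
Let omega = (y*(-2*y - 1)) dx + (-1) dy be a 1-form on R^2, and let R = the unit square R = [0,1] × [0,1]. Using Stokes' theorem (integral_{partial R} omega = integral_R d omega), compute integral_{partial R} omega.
integral_(partial R) omega = 3

Stokes: integral_partial_R omega = integral_R d omega with d omega = (∂Q/∂x - ∂P/∂y) dx ∧ dy.
  ∂Q/∂x = 0
  ∂P/∂y = -4*y - 1
  integrand = ∂Q/∂x - ∂P/∂y = 4*y + 1.
Integrating over R: integral_0^1 integral_0^1 (4*y + 1) dx dy = 3.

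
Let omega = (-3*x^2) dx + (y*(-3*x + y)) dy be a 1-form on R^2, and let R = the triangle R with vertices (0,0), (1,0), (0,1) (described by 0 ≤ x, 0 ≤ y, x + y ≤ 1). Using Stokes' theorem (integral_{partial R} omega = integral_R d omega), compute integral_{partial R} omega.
integral_(partial R) omega = -1/2

Stokes: integral_partial_R omega = integral_R d omega with d omega = (∂Q/∂x - ∂P/∂y) dx ∧ dy.
  ∂Q/∂x = -3*y
  ∂P/∂y = 0
  integrand = ∂Q/∂x - ∂P/∂y = -3*y.
Integrating over R: integral_0^1 integral_0^{1-x} (-3*y) dy dx = -1/2.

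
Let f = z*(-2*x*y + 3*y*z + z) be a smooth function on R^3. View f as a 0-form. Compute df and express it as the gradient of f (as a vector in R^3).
df = (-2*y*z) dx + (z*(-2*x + 3*z)) dy + (-2*x*y + 6*y*z + 2*z) dz; grad f = (-2*y*z, z*(-2*x + 3*z), -2*x*y + 6*y*z + 2*z)

For a 0-form f, d f = (∂f/∂x) dx + (∂f/∂y) dy + (∂f/∂z) dz. The components of the vector representation are exactly the entries of grad f in Cartesian coordinates:
  ∂f/∂x = -2*y*z
  ∂f/∂y = z*(-2*x + 3*z)
  ∂f/∂z = -2*x*y + 6*y*z + 2*z.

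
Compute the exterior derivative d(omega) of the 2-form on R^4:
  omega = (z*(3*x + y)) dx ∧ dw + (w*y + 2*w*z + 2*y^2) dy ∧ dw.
d(omega) = (-z) dx ∧ dy ∧ dw + (-3*x - y) dx ∧ dz ∧ dw + (-2*w) dy ∧ dz ∧ dw

For a 2-form omega = sum_{i<j} g_{ij} dx_i ∧ dx_j, the exterior derivative is
  d(omega) = sum_{i<j} d(g_{ij}) ∧ dx_i ∧ dx_j = sum_{i<j, k} (∂g_{ij}/∂x_k) dx_k ∧ dx_i ∧ dx_j.
Expand each term, using dx_k ∧ dx_i ∧ dx_j = sgn(permutation) dx_{(a)} ∧ dx_{(b)} ∧ dx_{(c)} with (a < b < c) sorted:
  d(z*(3*x + y)) includes (∂/∂y)(z*(3*x + y)) dy = (z) dy, which multiplied by dx ∧ dw gives (-z) dx ∧ dy ∧ dw
  d(z*(3*x + y)) includes (∂/∂z)(z*(3*x + y)) dz = (3*x + y) dz, which multiplied by dx ∧ dw gives (-3*x - y) dx ∧ dz ∧ dw
  d(w*y + 2*w*z + 2*y^2) includes (∂/∂z)(w*y + 2*w*z + 2*y^2) dz = (2*w) dz, which multiplied by dy ∧ dw gives (-2*w) dy ∧ dz ∧ dw
Collecting like 3-forms: d(omega) = (-z) dx ∧ dy ∧ dw + (-3*x - y) dx ∧ dz ∧ dw + (-2*w) dy ∧ dz ∧ dw.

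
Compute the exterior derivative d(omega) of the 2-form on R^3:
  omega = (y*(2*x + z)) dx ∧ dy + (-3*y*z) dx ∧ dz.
d(omega) = (y + 3*z) dx ∧ dy ∧ dz

For a 2-form omega = sum_{i<j} g_{ij} dx_i ∧ dx_j, the exterior derivative is
  d(omega) = sum_{i<j} d(g_{ij}) ∧ dx_i ∧ dx_j = sum_{i<j, k} (∂g_{ij}/∂x_k) dx_k ∧ dx_i ∧ dx_j.
Expand each term, using dx_k ∧ dx_i ∧ dx_j = sgn(permutation) dx_{(a)} ∧ dx_{(b)} ∧ dx_{(c)} with (a < b < c) sorted:
  d(y*(2*x + z)) includes (∂/∂z)(y*(2*x + z)) dz = (y) dz, which multiplied by dx ∧ dy gives (y) dx ∧ dy ∧ dz
  d(-3*y*z) includes (∂/∂y)(-3*y*z) dy = (-3*z) dy, which multiplied by dx ∧ dz gives (3*z) dx ∧ dy ∧ dz
Collecting like 3-forms: d(omega) = (y + 3*z) dx ∧ dy ∧ dz.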